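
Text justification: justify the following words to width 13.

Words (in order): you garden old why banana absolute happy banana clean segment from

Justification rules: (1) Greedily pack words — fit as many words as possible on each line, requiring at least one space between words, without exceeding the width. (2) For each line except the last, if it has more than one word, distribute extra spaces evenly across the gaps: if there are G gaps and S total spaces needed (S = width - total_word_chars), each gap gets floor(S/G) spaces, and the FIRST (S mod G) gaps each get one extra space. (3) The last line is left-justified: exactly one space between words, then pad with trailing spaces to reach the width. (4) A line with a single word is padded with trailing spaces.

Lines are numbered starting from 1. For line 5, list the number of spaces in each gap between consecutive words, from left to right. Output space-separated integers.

Line 1: ['you', 'garden'] (min_width=10, slack=3)
Line 2: ['old', 'why'] (min_width=7, slack=6)
Line 3: ['banana'] (min_width=6, slack=7)
Line 4: ['absolute'] (min_width=8, slack=5)
Line 5: ['happy', 'banana'] (min_width=12, slack=1)
Line 6: ['clean', 'segment'] (min_width=13, slack=0)
Line 7: ['from'] (min_width=4, slack=9)

Answer: 2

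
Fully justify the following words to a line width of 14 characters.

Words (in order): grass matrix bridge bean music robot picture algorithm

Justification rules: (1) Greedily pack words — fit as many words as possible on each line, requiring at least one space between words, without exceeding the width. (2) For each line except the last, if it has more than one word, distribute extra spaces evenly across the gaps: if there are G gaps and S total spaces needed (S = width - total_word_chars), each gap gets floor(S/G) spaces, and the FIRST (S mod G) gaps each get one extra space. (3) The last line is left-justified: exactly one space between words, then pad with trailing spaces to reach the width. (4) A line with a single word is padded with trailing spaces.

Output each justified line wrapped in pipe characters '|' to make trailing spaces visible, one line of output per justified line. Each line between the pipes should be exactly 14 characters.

Answer: |grass   matrix|
|bridge    bean|
|music    robot|
|picture       |
|algorithm     |

Derivation:
Line 1: ['grass', 'matrix'] (min_width=12, slack=2)
Line 2: ['bridge', 'bean'] (min_width=11, slack=3)
Line 3: ['music', 'robot'] (min_width=11, slack=3)
Line 4: ['picture'] (min_width=7, slack=7)
Line 5: ['algorithm'] (min_width=9, slack=5)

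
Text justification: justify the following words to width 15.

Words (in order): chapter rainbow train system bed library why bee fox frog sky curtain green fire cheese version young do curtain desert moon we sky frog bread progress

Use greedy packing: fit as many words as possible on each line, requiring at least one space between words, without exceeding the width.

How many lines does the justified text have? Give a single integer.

Line 1: ['chapter', 'rainbow'] (min_width=15, slack=0)
Line 2: ['train', 'system'] (min_width=12, slack=3)
Line 3: ['bed', 'library', 'why'] (min_width=15, slack=0)
Line 4: ['bee', 'fox', 'frog'] (min_width=12, slack=3)
Line 5: ['sky', 'curtain'] (min_width=11, slack=4)
Line 6: ['green', 'fire'] (min_width=10, slack=5)
Line 7: ['cheese', 'version'] (min_width=14, slack=1)
Line 8: ['young', 'do'] (min_width=8, slack=7)
Line 9: ['curtain', 'desert'] (min_width=14, slack=1)
Line 10: ['moon', 'we', 'sky'] (min_width=11, slack=4)
Line 11: ['frog', 'bread'] (min_width=10, slack=5)
Line 12: ['progress'] (min_width=8, slack=7)
Total lines: 12

Answer: 12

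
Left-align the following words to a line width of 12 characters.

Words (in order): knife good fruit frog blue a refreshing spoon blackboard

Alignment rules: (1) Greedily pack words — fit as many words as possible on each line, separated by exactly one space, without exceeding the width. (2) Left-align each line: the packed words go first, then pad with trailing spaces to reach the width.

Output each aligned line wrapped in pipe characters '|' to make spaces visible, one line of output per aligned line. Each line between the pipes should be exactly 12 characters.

Line 1: ['knife', 'good'] (min_width=10, slack=2)
Line 2: ['fruit', 'frog'] (min_width=10, slack=2)
Line 3: ['blue', 'a'] (min_width=6, slack=6)
Line 4: ['refreshing'] (min_width=10, slack=2)
Line 5: ['spoon'] (min_width=5, slack=7)
Line 6: ['blackboard'] (min_width=10, slack=2)

Answer: |knife good  |
|fruit frog  |
|blue a      |
|refreshing  |
|spoon       |
|blackboard  |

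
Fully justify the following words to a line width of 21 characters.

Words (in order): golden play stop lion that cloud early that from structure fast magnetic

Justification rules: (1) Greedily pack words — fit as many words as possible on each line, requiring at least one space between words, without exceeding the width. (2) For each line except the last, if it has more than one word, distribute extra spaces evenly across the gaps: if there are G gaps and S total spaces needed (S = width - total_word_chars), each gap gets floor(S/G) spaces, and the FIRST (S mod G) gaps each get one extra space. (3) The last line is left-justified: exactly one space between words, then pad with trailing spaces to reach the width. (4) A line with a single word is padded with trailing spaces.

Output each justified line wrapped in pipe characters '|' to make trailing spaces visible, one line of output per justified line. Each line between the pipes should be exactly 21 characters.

Line 1: ['golden', 'play', 'stop', 'lion'] (min_width=21, slack=0)
Line 2: ['that', 'cloud', 'early', 'that'] (min_width=21, slack=0)
Line 3: ['from', 'structure', 'fast'] (min_width=19, slack=2)
Line 4: ['magnetic'] (min_width=8, slack=13)

Answer: |golden play stop lion|
|that cloud early that|
|from  structure  fast|
|magnetic             |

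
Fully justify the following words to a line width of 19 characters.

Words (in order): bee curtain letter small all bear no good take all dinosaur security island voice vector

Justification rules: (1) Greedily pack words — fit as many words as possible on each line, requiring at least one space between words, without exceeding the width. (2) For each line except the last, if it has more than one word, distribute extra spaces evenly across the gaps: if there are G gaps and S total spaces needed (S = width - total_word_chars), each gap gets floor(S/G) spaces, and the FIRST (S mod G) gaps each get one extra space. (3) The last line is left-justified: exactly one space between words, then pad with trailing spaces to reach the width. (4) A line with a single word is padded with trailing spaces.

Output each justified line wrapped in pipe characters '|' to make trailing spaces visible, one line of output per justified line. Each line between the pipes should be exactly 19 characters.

Line 1: ['bee', 'curtain', 'letter'] (min_width=18, slack=1)
Line 2: ['small', 'all', 'bear', 'no'] (min_width=17, slack=2)
Line 3: ['good', 'take', 'all'] (min_width=13, slack=6)
Line 4: ['dinosaur', 'security'] (min_width=17, slack=2)
Line 5: ['island', 'voice', 'vector'] (min_width=19, slack=0)

Answer: |bee  curtain letter|
|small  all  bear no|
|good    take    all|
|dinosaur   security|
|island voice vector|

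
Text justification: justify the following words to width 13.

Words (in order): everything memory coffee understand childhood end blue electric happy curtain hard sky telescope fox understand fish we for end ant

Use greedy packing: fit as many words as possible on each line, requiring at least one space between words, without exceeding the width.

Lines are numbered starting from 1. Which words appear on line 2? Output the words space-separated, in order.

Line 1: ['everything'] (min_width=10, slack=3)
Line 2: ['memory', 'coffee'] (min_width=13, slack=0)
Line 3: ['understand'] (min_width=10, slack=3)
Line 4: ['childhood', 'end'] (min_width=13, slack=0)
Line 5: ['blue', 'electric'] (min_width=13, slack=0)
Line 6: ['happy', 'curtain'] (min_width=13, slack=0)
Line 7: ['hard', 'sky'] (min_width=8, slack=5)
Line 8: ['telescope', 'fox'] (min_width=13, slack=0)
Line 9: ['understand'] (min_width=10, slack=3)
Line 10: ['fish', 'we', 'for'] (min_width=11, slack=2)
Line 11: ['end', 'ant'] (min_width=7, slack=6)

Answer: memory coffee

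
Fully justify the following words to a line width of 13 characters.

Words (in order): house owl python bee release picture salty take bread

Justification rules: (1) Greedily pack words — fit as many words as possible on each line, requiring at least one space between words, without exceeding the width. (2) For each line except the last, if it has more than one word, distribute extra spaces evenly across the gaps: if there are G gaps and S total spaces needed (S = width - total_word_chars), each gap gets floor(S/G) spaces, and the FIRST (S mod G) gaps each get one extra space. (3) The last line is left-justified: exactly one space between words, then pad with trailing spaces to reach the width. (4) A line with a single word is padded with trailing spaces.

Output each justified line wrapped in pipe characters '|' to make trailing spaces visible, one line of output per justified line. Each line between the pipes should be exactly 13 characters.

Answer: |house     owl|
|python    bee|
|release      |
|picture salty|
|take bread   |

Derivation:
Line 1: ['house', 'owl'] (min_width=9, slack=4)
Line 2: ['python', 'bee'] (min_width=10, slack=3)
Line 3: ['release'] (min_width=7, slack=6)
Line 4: ['picture', 'salty'] (min_width=13, slack=0)
Line 5: ['take', 'bread'] (min_width=10, slack=3)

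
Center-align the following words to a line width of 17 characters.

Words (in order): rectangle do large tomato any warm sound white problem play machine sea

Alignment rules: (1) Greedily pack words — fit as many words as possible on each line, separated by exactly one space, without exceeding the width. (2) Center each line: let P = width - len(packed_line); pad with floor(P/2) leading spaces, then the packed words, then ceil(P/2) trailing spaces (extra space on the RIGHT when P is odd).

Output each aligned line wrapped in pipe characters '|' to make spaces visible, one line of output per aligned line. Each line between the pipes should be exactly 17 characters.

Line 1: ['rectangle', 'do'] (min_width=12, slack=5)
Line 2: ['large', 'tomato', 'any'] (min_width=16, slack=1)
Line 3: ['warm', 'sound', 'white'] (min_width=16, slack=1)
Line 4: ['problem', 'play'] (min_width=12, slack=5)
Line 5: ['machine', 'sea'] (min_width=11, slack=6)

Answer: |  rectangle do   |
|large tomato any |
|warm sound white |
|  problem play   |
|   machine sea   |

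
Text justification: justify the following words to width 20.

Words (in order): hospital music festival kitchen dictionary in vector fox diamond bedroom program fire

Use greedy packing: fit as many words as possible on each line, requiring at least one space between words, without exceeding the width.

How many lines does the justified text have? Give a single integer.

Line 1: ['hospital', 'music'] (min_width=14, slack=6)
Line 2: ['festival', 'kitchen'] (min_width=16, slack=4)
Line 3: ['dictionary', 'in', 'vector'] (min_width=20, slack=0)
Line 4: ['fox', 'diamond', 'bedroom'] (min_width=19, slack=1)
Line 5: ['program', 'fire'] (min_width=12, slack=8)
Total lines: 5

Answer: 5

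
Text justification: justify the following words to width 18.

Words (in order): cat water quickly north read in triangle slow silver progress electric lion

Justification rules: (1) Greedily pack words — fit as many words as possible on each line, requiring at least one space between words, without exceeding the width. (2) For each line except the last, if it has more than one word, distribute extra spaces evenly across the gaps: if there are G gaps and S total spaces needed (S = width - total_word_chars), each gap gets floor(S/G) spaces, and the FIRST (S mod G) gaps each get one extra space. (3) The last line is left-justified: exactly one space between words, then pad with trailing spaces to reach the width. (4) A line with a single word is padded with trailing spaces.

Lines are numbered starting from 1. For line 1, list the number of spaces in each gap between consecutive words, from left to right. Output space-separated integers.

Line 1: ['cat', 'water', 'quickly'] (min_width=17, slack=1)
Line 2: ['north', 'read', 'in'] (min_width=13, slack=5)
Line 3: ['triangle', 'slow'] (min_width=13, slack=5)
Line 4: ['silver', 'progress'] (min_width=15, slack=3)
Line 5: ['electric', 'lion'] (min_width=13, slack=5)

Answer: 2 1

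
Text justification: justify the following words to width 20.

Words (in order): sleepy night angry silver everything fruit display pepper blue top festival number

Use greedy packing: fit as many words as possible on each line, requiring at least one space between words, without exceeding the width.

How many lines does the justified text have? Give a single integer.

Answer: 5

Derivation:
Line 1: ['sleepy', 'night', 'angry'] (min_width=18, slack=2)
Line 2: ['silver', 'everything'] (min_width=17, slack=3)
Line 3: ['fruit', 'display', 'pepper'] (min_width=20, slack=0)
Line 4: ['blue', 'top', 'festival'] (min_width=17, slack=3)
Line 5: ['number'] (min_width=6, slack=14)
Total lines: 5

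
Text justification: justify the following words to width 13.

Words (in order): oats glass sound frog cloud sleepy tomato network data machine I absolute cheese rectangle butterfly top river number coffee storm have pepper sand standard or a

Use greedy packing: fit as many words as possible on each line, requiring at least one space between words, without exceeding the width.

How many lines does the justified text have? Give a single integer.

Line 1: ['oats', 'glass'] (min_width=10, slack=3)
Line 2: ['sound', 'frog'] (min_width=10, slack=3)
Line 3: ['cloud', 'sleepy'] (min_width=12, slack=1)
Line 4: ['tomato'] (min_width=6, slack=7)
Line 5: ['network', 'data'] (min_width=12, slack=1)
Line 6: ['machine', 'I'] (min_width=9, slack=4)
Line 7: ['absolute'] (min_width=8, slack=5)
Line 8: ['cheese'] (min_width=6, slack=7)
Line 9: ['rectangle'] (min_width=9, slack=4)
Line 10: ['butterfly', 'top'] (min_width=13, slack=0)
Line 11: ['river', 'number'] (min_width=12, slack=1)
Line 12: ['coffee', 'storm'] (min_width=12, slack=1)
Line 13: ['have', 'pepper'] (min_width=11, slack=2)
Line 14: ['sand', 'standard'] (min_width=13, slack=0)
Line 15: ['or', 'a'] (min_width=4, slack=9)
Total lines: 15

Answer: 15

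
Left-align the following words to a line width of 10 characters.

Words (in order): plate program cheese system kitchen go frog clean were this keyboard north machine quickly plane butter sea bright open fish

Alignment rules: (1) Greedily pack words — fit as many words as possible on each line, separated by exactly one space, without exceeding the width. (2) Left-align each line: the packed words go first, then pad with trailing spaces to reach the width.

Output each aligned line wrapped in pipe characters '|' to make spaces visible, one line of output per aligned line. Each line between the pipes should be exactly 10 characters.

Line 1: ['plate'] (min_width=5, slack=5)
Line 2: ['program'] (min_width=7, slack=3)
Line 3: ['cheese'] (min_width=6, slack=4)
Line 4: ['system'] (min_width=6, slack=4)
Line 5: ['kitchen', 'go'] (min_width=10, slack=0)
Line 6: ['frog', 'clean'] (min_width=10, slack=0)
Line 7: ['were', 'this'] (min_width=9, slack=1)
Line 8: ['keyboard'] (min_width=8, slack=2)
Line 9: ['north'] (min_width=5, slack=5)
Line 10: ['machine'] (min_width=7, slack=3)
Line 11: ['quickly'] (min_width=7, slack=3)
Line 12: ['plane'] (min_width=5, slack=5)
Line 13: ['butter', 'sea'] (min_width=10, slack=0)
Line 14: ['bright'] (min_width=6, slack=4)
Line 15: ['open', 'fish'] (min_width=9, slack=1)

Answer: |plate     |
|program   |
|cheese    |
|system    |
|kitchen go|
|frog clean|
|were this |
|keyboard  |
|north     |
|machine   |
|quickly   |
|plane     |
|butter sea|
|bright    |
|open fish |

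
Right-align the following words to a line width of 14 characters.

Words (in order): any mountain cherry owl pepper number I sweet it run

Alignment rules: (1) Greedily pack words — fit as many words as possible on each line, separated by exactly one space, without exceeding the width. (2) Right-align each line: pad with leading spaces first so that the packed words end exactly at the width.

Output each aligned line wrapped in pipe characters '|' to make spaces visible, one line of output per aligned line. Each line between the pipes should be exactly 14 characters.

Answer: |  any mountain|
|    cherry owl|
| pepper number|
|I sweet it run|

Derivation:
Line 1: ['any', 'mountain'] (min_width=12, slack=2)
Line 2: ['cherry', 'owl'] (min_width=10, slack=4)
Line 3: ['pepper', 'number'] (min_width=13, slack=1)
Line 4: ['I', 'sweet', 'it', 'run'] (min_width=14, slack=0)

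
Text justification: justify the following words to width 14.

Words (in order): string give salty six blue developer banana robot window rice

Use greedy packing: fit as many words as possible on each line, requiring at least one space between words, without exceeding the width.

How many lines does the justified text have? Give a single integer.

Line 1: ['string', 'give'] (min_width=11, slack=3)
Line 2: ['salty', 'six', 'blue'] (min_width=14, slack=0)
Line 3: ['developer'] (min_width=9, slack=5)
Line 4: ['banana', 'robot'] (min_width=12, slack=2)
Line 5: ['window', 'rice'] (min_width=11, slack=3)
Total lines: 5

Answer: 5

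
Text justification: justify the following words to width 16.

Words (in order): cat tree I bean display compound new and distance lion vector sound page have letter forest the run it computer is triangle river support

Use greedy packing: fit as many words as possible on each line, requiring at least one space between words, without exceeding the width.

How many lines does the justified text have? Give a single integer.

Line 1: ['cat', 'tree', 'I', 'bean'] (min_width=15, slack=1)
Line 2: ['display', 'compound'] (min_width=16, slack=0)
Line 3: ['new', 'and', 'distance'] (min_width=16, slack=0)
Line 4: ['lion', 'vector'] (min_width=11, slack=5)
Line 5: ['sound', 'page', 'have'] (min_width=15, slack=1)
Line 6: ['letter', 'forest'] (min_width=13, slack=3)
Line 7: ['the', 'run', 'it'] (min_width=10, slack=6)
Line 8: ['computer', 'is'] (min_width=11, slack=5)
Line 9: ['triangle', 'river'] (min_width=14, slack=2)
Line 10: ['support'] (min_width=7, slack=9)
Total lines: 10

Answer: 10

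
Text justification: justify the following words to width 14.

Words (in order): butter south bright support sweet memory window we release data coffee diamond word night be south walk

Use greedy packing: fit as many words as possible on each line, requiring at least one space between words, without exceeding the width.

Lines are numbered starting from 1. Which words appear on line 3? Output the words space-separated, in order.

Answer: sweet memory

Derivation:
Line 1: ['butter', 'south'] (min_width=12, slack=2)
Line 2: ['bright', 'support'] (min_width=14, slack=0)
Line 3: ['sweet', 'memory'] (min_width=12, slack=2)
Line 4: ['window', 'we'] (min_width=9, slack=5)
Line 5: ['release', 'data'] (min_width=12, slack=2)
Line 6: ['coffee', 'diamond'] (min_width=14, slack=0)
Line 7: ['word', 'night', 'be'] (min_width=13, slack=1)
Line 8: ['south', 'walk'] (min_width=10, slack=4)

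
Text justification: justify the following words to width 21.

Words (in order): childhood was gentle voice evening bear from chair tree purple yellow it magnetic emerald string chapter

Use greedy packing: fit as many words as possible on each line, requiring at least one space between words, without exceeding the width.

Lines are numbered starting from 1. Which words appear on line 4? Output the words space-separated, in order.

Line 1: ['childhood', 'was', 'gentle'] (min_width=20, slack=1)
Line 2: ['voice', 'evening', 'bear'] (min_width=18, slack=3)
Line 3: ['from', 'chair', 'tree'] (min_width=15, slack=6)
Line 4: ['purple', 'yellow', 'it'] (min_width=16, slack=5)
Line 5: ['magnetic', 'emerald'] (min_width=16, slack=5)
Line 6: ['string', 'chapter'] (min_width=14, slack=7)

Answer: purple yellow it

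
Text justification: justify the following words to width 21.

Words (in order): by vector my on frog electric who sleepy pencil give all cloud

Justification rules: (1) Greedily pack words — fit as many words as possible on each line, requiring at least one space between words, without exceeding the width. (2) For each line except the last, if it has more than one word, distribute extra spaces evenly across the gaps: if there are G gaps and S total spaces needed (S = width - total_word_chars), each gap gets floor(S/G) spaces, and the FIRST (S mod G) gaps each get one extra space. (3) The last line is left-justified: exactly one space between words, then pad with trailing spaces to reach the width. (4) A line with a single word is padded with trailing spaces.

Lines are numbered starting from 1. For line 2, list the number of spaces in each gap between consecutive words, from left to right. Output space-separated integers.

Answer: 2 2

Derivation:
Line 1: ['by', 'vector', 'my', 'on', 'frog'] (min_width=20, slack=1)
Line 2: ['electric', 'who', 'sleepy'] (min_width=19, slack=2)
Line 3: ['pencil', 'give', 'all', 'cloud'] (min_width=21, slack=0)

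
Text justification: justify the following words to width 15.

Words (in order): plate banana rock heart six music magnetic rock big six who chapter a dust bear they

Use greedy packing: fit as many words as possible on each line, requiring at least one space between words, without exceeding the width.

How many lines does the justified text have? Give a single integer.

Answer: 6

Derivation:
Line 1: ['plate', 'banana'] (min_width=12, slack=3)
Line 2: ['rock', 'heart', 'six'] (min_width=14, slack=1)
Line 3: ['music', 'magnetic'] (min_width=14, slack=1)
Line 4: ['rock', 'big', 'six'] (min_width=12, slack=3)
Line 5: ['who', 'chapter', 'a'] (min_width=13, slack=2)
Line 6: ['dust', 'bear', 'they'] (min_width=14, slack=1)
Total lines: 6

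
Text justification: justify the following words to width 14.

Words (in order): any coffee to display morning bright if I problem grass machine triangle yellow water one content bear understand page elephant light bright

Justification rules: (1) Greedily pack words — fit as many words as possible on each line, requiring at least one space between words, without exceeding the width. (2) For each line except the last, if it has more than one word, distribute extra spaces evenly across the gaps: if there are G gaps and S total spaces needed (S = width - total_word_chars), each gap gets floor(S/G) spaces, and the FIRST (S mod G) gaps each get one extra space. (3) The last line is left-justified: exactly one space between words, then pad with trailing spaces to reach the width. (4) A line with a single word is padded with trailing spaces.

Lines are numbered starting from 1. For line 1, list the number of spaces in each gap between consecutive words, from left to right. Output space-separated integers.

Answer: 2 1

Derivation:
Line 1: ['any', 'coffee', 'to'] (min_width=13, slack=1)
Line 2: ['display'] (min_width=7, slack=7)
Line 3: ['morning', 'bright'] (min_width=14, slack=0)
Line 4: ['if', 'I', 'problem'] (min_width=12, slack=2)
Line 5: ['grass', 'machine'] (min_width=13, slack=1)
Line 6: ['triangle'] (min_width=8, slack=6)
Line 7: ['yellow', 'water'] (min_width=12, slack=2)
Line 8: ['one', 'content'] (min_width=11, slack=3)
Line 9: ['bear'] (min_width=4, slack=10)
Line 10: ['understand'] (min_width=10, slack=4)
Line 11: ['page', 'elephant'] (min_width=13, slack=1)
Line 12: ['light', 'bright'] (min_width=12, slack=2)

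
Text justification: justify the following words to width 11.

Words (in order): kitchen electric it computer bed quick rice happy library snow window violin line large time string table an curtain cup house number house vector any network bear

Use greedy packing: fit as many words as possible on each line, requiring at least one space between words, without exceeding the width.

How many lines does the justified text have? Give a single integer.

Answer: 18

Derivation:
Line 1: ['kitchen'] (min_width=7, slack=4)
Line 2: ['electric', 'it'] (min_width=11, slack=0)
Line 3: ['computer'] (min_width=8, slack=3)
Line 4: ['bed', 'quick'] (min_width=9, slack=2)
Line 5: ['rice', 'happy'] (min_width=10, slack=1)
Line 6: ['library'] (min_width=7, slack=4)
Line 7: ['snow', 'window'] (min_width=11, slack=0)
Line 8: ['violin', 'line'] (min_width=11, slack=0)
Line 9: ['large', 'time'] (min_width=10, slack=1)
Line 10: ['string'] (min_width=6, slack=5)
Line 11: ['table', 'an'] (min_width=8, slack=3)
Line 12: ['curtain', 'cup'] (min_width=11, slack=0)
Line 13: ['house'] (min_width=5, slack=6)
Line 14: ['number'] (min_width=6, slack=5)
Line 15: ['house'] (min_width=5, slack=6)
Line 16: ['vector', 'any'] (min_width=10, slack=1)
Line 17: ['network'] (min_width=7, slack=4)
Line 18: ['bear'] (min_width=4, slack=7)
Total lines: 18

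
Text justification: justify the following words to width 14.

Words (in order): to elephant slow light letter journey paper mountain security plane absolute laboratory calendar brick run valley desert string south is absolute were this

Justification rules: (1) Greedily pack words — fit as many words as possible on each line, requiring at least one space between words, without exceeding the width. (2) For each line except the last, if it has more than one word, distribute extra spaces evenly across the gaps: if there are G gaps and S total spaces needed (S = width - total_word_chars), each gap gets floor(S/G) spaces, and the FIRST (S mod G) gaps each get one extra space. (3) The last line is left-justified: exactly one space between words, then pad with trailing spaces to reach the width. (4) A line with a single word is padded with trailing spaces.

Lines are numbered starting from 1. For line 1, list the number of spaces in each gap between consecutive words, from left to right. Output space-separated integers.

Answer: 4

Derivation:
Line 1: ['to', 'elephant'] (min_width=11, slack=3)
Line 2: ['slow', 'light'] (min_width=10, slack=4)
Line 3: ['letter', 'journey'] (min_width=14, slack=0)
Line 4: ['paper', 'mountain'] (min_width=14, slack=0)
Line 5: ['security', 'plane'] (min_width=14, slack=0)
Line 6: ['absolute'] (min_width=8, slack=6)
Line 7: ['laboratory'] (min_width=10, slack=4)
Line 8: ['calendar', 'brick'] (min_width=14, slack=0)
Line 9: ['run', 'valley'] (min_width=10, slack=4)
Line 10: ['desert', 'string'] (min_width=13, slack=1)
Line 11: ['south', 'is'] (min_width=8, slack=6)
Line 12: ['absolute', 'were'] (min_width=13, slack=1)
Line 13: ['this'] (min_width=4, slack=10)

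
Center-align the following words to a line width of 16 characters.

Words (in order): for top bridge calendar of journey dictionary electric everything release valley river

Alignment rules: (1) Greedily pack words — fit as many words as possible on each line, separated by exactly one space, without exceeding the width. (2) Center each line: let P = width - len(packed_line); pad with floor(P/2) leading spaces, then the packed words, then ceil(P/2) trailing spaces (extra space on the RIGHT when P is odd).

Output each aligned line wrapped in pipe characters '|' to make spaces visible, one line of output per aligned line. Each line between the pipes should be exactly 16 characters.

Answer: | for top bridge |
|  calendar of   |
|    journey     |
|   dictionary   |
|    electric    |
|   everything   |
| release valley |
|     river      |

Derivation:
Line 1: ['for', 'top', 'bridge'] (min_width=14, slack=2)
Line 2: ['calendar', 'of'] (min_width=11, slack=5)
Line 3: ['journey'] (min_width=7, slack=9)
Line 4: ['dictionary'] (min_width=10, slack=6)
Line 5: ['electric'] (min_width=8, slack=8)
Line 6: ['everything'] (min_width=10, slack=6)
Line 7: ['release', 'valley'] (min_width=14, slack=2)
Line 8: ['river'] (min_width=5, slack=11)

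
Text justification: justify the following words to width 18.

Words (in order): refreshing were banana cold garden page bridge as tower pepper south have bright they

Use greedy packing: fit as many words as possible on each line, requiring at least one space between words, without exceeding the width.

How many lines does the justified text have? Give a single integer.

Answer: 5

Derivation:
Line 1: ['refreshing', 'were'] (min_width=15, slack=3)
Line 2: ['banana', 'cold', 'garden'] (min_width=18, slack=0)
Line 3: ['page', 'bridge', 'as'] (min_width=14, slack=4)
Line 4: ['tower', 'pepper', 'south'] (min_width=18, slack=0)
Line 5: ['have', 'bright', 'they'] (min_width=16, slack=2)
Total lines: 5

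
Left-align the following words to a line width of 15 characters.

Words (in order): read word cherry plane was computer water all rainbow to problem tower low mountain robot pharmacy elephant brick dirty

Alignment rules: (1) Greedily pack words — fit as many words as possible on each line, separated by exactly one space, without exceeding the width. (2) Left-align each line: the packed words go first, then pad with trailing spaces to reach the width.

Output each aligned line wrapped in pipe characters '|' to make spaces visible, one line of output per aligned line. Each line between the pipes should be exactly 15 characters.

Line 1: ['read', 'word'] (min_width=9, slack=6)
Line 2: ['cherry', 'plane'] (min_width=12, slack=3)
Line 3: ['was', 'computer'] (min_width=12, slack=3)
Line 4: ['water', 'all'] (min_width=9, slack=6)
Line 5: ['rainbow', 'to'] (min_width=10, slack=5)
Line 6: ['problem', 'tower'] (min_width=13, slack=2)
Line 7: ['low', 'mountain'] (min_width=12, slack=3)
Line 8: ['robot', 'pharmacy'] (min_width=14, slack=1)
Line 9: ['elephant', 'brick'] (min_width=14, slack=1)
Line 10: ['dirty'] (min_width=5, slack=10)

Answer: |read word      |
|cherry plane   |
|was computer   |
|water all      |
|rainbow to     |
|problem tower  |
|low mountain   |
|robot pharmacy |
|elephant brick |
|dirty          |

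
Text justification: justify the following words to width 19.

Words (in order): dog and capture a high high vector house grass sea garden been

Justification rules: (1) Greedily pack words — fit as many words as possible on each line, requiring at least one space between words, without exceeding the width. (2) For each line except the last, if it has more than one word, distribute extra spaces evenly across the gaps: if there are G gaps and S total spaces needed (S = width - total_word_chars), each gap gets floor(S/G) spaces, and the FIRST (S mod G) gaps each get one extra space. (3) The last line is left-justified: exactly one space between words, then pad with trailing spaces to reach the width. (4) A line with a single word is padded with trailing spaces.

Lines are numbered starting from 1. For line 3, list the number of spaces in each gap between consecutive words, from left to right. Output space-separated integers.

Line 1: ['dog', 'and', 'capture', 'a'] (min_width=17, slack=2)
Line 2: ['high', 'high', 'vector'] (min_width=16, slack=3)
Line 3: ['house', 'grass', 'sea'] (min_width=15, slack=4)
Line 4: ['garden', 'been'] (min_width=11, slack=8)

Answer: 3 3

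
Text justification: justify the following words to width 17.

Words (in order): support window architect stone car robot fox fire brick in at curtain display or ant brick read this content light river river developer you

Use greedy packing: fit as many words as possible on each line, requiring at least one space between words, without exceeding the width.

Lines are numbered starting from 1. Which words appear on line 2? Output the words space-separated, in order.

Line 1: ['support', 'window'] (min_width=14, slack=3)
Line 2: ['architect', 'stone'] (min_width=15, slack=2)
Line 3: ['car', 'robot', 'fox'] (min_width=13, slack=4)
Line 4: ['fire', 'brick', 'in', 'at'] (min_width=16, slack=1)
Line 5: ['curtain', 'display'] (min_width=15, slack=2)
Line 6: ['or', 'ant', 'brick', 'read'] (min_width=17, slack=0)
Line 7: ['this', 'content'] (min_width=12, slack=5)
Line 8: ['light', 'river', 'river'] (min_width=17, slack=0)
Line 9: ['developer', 'you'] (min_width=13, slack=4)

Answer: architect stone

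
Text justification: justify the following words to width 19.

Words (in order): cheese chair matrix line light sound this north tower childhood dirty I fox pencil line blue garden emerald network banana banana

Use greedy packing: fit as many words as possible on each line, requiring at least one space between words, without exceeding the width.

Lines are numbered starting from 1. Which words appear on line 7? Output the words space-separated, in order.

Answer: network banana

Derivation:
Line 1: ['cheese', 'chair', 'matrix'] (min_width=19, slack=0)
Line 2: ['line', 'light', 'sound'] (min_width=16, slack=3)
Line 3: ['this', 'north', 'tower'] (min_width=16, slack=3)
Line 4: ['childhood', 'dirty', 'I'] (min_width=17, slack=2)
Line 5: ['fox', 'pencil', 'line'] (min_width=15, slack=4)
Line 6: ['blue', 'garden', 'emerald'] (min_width=19, slack=0)
Line 7: ['network', 'banana'] (min_width=14, slack=5)
Line 8: ['banana'] (min_width=6, slack=13)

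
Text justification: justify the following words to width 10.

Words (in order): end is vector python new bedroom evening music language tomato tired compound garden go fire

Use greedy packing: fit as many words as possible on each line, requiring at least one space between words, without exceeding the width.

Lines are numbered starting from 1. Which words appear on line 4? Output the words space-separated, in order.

Answer: bedroom

Derivation:
Line 1: ['end', 'is'] (min_width=6, slack=4)
Line 2: ['vector'] (min_width=6, slack=4)
Line 3: ['python', 'new'] (min_width=10, slack=0)
Line 4: ['bedroom'] (min_width=7, slack=3)
Line 5: ['evening'] (min_width=7, slack=3)
Line 6: ['music'] (min_width=5, slack=5)
Line 7: ['language'] (min_width=8, slack=2)
Line 8: ['tomato'] (min_width=6, slack=4)
Line 9: ['tired'] (min_width=5, slack=5)
Line 10: ['compound'] (min_width=8, slack=2)
Line 11: ['garden', 'go'] (min_width=9, slack=1)
Line 12: ['fire'] (min_width=4, slack=6)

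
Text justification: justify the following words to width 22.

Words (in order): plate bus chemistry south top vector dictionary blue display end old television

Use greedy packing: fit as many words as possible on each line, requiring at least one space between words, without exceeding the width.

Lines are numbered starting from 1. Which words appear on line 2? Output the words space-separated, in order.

Line 1: ['plate', 'bus', 'chemistry'] (min_width=19, slack=3)
Line 2: ['south', 'top', 'vector'] (min_width=16, slack=6)
Line 3: ['dictionary', 'blue'] (min_width=15, slack=7)
Line 4: ['display', 'end', 'old'] (min_width=15, slack=7)
Line 5: ['television'] (min_width=10, slack=12)

Answer: south top vector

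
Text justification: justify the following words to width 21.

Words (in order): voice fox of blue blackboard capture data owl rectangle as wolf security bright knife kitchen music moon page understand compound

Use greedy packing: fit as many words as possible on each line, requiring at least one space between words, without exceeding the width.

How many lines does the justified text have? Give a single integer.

Line 1: ['voice', 'fox', 'of', 'blue'] (min_width=17, slack=4)
Line 2: ['blackboard', 'capture'] (min_width=18, slack=3)
Line 3: ['data', 'owl', 'rectangle', 'as'] (min_width=21, slack=0)
Line 4: ['wolf', 'security', 'bright'] (min_width=20, slack=1)
Line 5: ['knife', 'kitchen', 'music'] (min_width=19, slack=2)
Line 6: ['moon', 'page', 'understand'] (min_width=20, slack=1)
Line 7: ['compound'] (min_width=8, slack=13)
Total lines: 7

Answer: 7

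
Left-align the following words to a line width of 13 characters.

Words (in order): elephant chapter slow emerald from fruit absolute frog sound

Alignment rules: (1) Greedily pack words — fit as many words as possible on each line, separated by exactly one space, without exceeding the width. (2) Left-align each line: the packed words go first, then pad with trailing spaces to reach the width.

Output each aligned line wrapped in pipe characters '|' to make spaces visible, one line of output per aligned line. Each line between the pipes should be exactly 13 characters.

Answer: |elephant     |
|chapter slow |
|emerald from |
|fruit        |
|absolute frog|
|sound        |

Derivation:
Line 1: ['elephant'] (min_width=8, slack=5)
Line 2: ['chapter', 'slow'] (min_width=12, slack=1)
Line 3: ['emerald', 'from'] (min_width=12, slack=1)
Line 4: ['fruit'] (min_width=5, slack=8)
Line 5: ['absolute', 'frog'] (min_width=13, slack=0)
Line 6: ['sound'] (min_width=5, slack=8)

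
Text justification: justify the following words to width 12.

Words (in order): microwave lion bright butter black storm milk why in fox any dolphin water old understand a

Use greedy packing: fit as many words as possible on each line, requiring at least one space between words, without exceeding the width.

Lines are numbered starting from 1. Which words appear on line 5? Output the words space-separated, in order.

Answer: why in fox

Derivation:
Line 1: ['microwave'] (min_width=9, slack=3)
Line 2: ['lion', 'bright'] (min_width=11, slack=1)
Line 3: ['butter', 'black'] (min_width=12, slack=0)
Line 4: ['storm', 'milk'] (min_width=10, slack=2)
Line 5: ['why', 'in', 'fox'] (min_width=10, slack=2)
Line 6: ['any', 'dolphin'] (min_width=11, slack=1)
Line 7: ['water', 'old'] (min_width=9, slack=3)
Line 8: ['understand', 'a'] (min_width=12, slack=0)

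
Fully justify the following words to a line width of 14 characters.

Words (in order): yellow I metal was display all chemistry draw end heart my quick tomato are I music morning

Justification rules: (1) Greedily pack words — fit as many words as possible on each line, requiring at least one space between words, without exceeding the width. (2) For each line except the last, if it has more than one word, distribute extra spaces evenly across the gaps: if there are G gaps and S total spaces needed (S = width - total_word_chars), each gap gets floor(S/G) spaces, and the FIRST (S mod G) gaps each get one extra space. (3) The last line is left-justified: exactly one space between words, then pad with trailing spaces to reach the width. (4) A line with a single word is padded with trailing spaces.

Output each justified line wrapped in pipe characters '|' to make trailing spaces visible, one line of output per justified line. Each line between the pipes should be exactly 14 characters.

Answer: |yellow I metal|
|was    display|
|all  chemistry|
|draw end heart|
|my       quick|
|tomato  are  I|
|music morning |

Derivation:
Line 1: ['yellow', 'I', 'metal'] (min_width=14, slack=0)
Line 2: ['was', 'display'] (min_width=11, slack=3)
Line 3: ['all', 'chemistry'] (min_width=13, slack=1)
Line 4: ['draw', 'end', 'heart'] (min_width=14, slack=0)
Line 5: ['my', 'quick'] (min_width=8, slack=6)
Line 6: ['tomato', 'are', 'I'] (min_width=12, slack=2)
Line 7: ['music', 'morning'] (min_width=13, slack=1)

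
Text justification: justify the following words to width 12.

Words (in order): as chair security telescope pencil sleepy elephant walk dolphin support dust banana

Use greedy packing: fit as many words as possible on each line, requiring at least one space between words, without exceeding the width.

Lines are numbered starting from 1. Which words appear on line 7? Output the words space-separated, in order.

Answer: walk dolphin

Derivation:
Line 1: ['as', 'chair'] (min_width=8, slack=4)
Line 2: ['security'] (min_width=8, slack=4)
Line 3: ['telescope'] (min_width=9, slack=3)
Line 4: ['pencil'] (min_width=6, slack=6)
Line 5: ['sleepy'] (min_width=6, slack=6)
Line 6: ['elephant'] (min_width=8, slack=4)
Line 7: ['walk', 'dolphin'] (min_width=12, slack=0)
Line 8: ['support', 'dust'] (min_width=12, slack=0)
Line 9: ['banana'] (min_width=6, slack=6)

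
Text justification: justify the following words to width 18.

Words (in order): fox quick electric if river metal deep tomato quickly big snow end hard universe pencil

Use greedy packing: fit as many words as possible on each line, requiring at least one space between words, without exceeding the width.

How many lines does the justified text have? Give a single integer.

Line 1: ['fox', 'quick', 'electric'] (min_width=18, slack=0)
Line 2: ['if', 'river', 'metal'] (min_width=14, slack=4)
Line 3: ['deep', 'tomato'] (min_width=11, slack=7)
Line 4: ['quickly', 'big', 'snow'] (min_width=16, slack=2)
Line 5: ['end', 'hard', 'universe'] (min_width=17, slack=1)
Line 6: ['pencil'] (min_width=6, slack=12)
Total lines: 6

Answer: 6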